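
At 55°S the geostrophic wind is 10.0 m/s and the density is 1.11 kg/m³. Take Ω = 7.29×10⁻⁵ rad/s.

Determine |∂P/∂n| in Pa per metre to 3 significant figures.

1.33×10⁻³ Pa/m

Coriolis parameter at 55°S:
f = 2Ω sin φ = 2 × 7.29×10⁻⁵ × sin 55° = 1.19×10⁻⁴ s⁻¹
Geostrophic balance rearranged: |∂P/∂n| = f ρ V_g
|∂P/∂n| = 1.19×10⁻⁴ × 1.11 × 10.0 = 1.33×10⁻³ Pa/m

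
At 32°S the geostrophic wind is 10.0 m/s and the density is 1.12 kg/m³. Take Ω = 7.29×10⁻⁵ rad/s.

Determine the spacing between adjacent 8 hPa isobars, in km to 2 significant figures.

920 km

Coriolis parameter at 32°S:
f = 2Ω sin φ = 2 × 7.29×10⁻⁵ × sin 32° = 7.73×10⁻⁵ s⁻¹
Geostrophic balance rearranged: |∂P/∂n| = f ρ V_g
|∂P/∂n| = 7.73×10⁻⁵ × 1.12 × 10.0 = 8.65×10⁻⁴ Pa/m
Isobar spacing: Δn = ΔP/|∂P/∂n| = 800 Pa / 8.65×10⁻⁴ Pa/m = 924495 m ≈ 920 km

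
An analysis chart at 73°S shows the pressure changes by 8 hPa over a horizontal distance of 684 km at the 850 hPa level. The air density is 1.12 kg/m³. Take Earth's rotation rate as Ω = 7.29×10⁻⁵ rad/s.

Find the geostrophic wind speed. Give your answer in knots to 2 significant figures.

Coriolis parameter at 73°S:
f = 2Ω sin φ = 2 × 7.29×10⁻⁵ × sin 73° = 1.39×10⁻⁴ s⁻¹
Pressure gradient: |∂P/∂n| = 800 Pa / 684000 m = 1.17×10⁻³ Pa/m
Geostrophic balance (pressure-gradient force = Coriolis force):
V_g = (1/(fρ)) |∂P/∂n| = 1.17×10⁻³ / (1.39×10⁻⁴ × 1.12) = 7.49 m/s
Converting: 7.49 m/s × 1.944 = 15 knots

15 knots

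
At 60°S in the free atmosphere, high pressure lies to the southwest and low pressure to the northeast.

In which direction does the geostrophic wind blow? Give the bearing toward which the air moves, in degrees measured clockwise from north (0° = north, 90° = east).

315°

The pressure-gradient force points toward the northeast (bearing 045°).
Geostrophic balance: in the Southern Hemisphere the Coriolis force deflects motion to the left, so the geostrophic wind blows 90° to the left of the pressure-gradient force (low pressure on the right).
Rotating 045° by 90° counterclockwise gives 315° — the wind blows toward the northwest.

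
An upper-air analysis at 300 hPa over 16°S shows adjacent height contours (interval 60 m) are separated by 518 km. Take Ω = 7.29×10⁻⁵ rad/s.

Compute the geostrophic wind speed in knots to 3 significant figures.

Coriolis parameter at 16°S:
f = 2Ω sin φ = 2 × 7.29×10⁻⁵ × sin 16° = 4.02×10⁻⁵ s⁻¹
Height gradient: |∂Z/∂n| = 60 m / 518000 m = 1.16×10⁻⁴
On a pressure surface, geostrophic balance gives V_g = (g/f)|∂Z/∂n|:
V_g = 9.81 × 1.16×10⁻⁴ / 4.02×10⁻⁵ = 28.3 m/s
Converting: 28.3 m/s × 1.944 = 55.0 knots

55.0 knots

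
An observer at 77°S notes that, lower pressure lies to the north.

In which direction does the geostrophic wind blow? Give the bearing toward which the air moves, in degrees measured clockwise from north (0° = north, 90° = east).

270°

The pressure-gradient force points toward the north (bearing 000°).
Geostrophic balance: in the Southern Hemisphere the Coriolis force deflects motion to the left, so the geostrophic wind blows 90° to the left of the pressure-gradient force (low pressure on the right).
Rotating 000° by 90° counterclockwise gives 270° — the wind blows toward the west.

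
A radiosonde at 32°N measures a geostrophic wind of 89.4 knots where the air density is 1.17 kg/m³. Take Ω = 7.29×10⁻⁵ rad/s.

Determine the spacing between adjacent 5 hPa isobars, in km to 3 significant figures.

120 km

Coriolis parameter at 32°N:
f = 2Ω sin φ = 2 × 7.29×10⁻⁵ × sin 32° = 7.73×10⁻⁵ s⁻¹
Wind speed in SI: 89.4 knots = 46.0 m/s
Geostrophic balance rearranged: |∂P/∂n| = f ρ V_g
|∂P/∂n| = 7.73×10⁻⁵ × 1.17 × 46.0 = 4.16×10⁻³ Pa/m
Isobar spacing: Δn = ΔP/|∂P/∂n| = 500 Pa / 4.16×10⁻³ Pa/m = 120266 m ≈ 120 km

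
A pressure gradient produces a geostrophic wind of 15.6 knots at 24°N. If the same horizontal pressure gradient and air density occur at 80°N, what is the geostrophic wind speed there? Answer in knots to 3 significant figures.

6.44 knots

With the same pressure gradient and density, V_g ∝ 1/f ∝ 1/sin φ.
V₂ = V₁ · sin φ₁ / sin φ₂ = 15.6 × sin 24° / sin 80°
V₂ = 15.6 × 0.4067/0.9848 = 6.44 knots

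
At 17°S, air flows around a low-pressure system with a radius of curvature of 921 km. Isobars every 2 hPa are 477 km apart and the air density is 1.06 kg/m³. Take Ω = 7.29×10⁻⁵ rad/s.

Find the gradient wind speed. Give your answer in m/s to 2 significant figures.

7.7 m/s

Coriolis parameter at 17°S:
f = 2Ω sin φ = 2 × 7.29×10⁻⁵ × sin 17° = 4.26×10⁻⁵ s⁻¹
Pressure gradient: |∂P/∂n| = 200 Pa / 477000 m = 4.19×10⁻⁴ Pa/m
Geostrophic speed: V_g = |∂P/∂n|/(fρ) = 4.19×10⁻⁴/(4.26×10⁻⁵ × 1.06) = 9.28 m/s
Around a low, centrifugal force acts outward with Coriolis, so pressure-gradient force balances both:
(1/ρ)|∂P/∂n| = fV + V²/R  →  V² + fR·V − fR·V_g = 0
With fR = 4.26×10⁻⁵ × 921×10³ m = 39.3 m/s:
V = [−fR + √((fR)² + 4 fR V_g)]/2 = [−39.3 + √(39.3² + 4×39.3×9.28)]/2 = 7.75 m/s
Subgeostrophic (V < V_g = 9.28 m/s), as expected around a low.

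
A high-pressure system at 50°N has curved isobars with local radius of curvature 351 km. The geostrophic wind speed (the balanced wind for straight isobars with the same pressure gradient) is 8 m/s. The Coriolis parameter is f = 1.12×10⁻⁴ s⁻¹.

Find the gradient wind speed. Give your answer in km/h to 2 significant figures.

40 km/h

Around a high, pressure-gradient force acts outward with centrifugal, so Coriolis balances both:
fV = (1/ρ)|∂P/∂n| + V²/R  →  V² − fR·V + fR·V_g = 0
With fR = 1.12×10⁻⁴ × 351×10³ m = 39.3 m/s:
V = [fR − √((fR)² − 4 fR V_g)]/2 = [39.3 − √(39.3² − 4×39.3×8)]/2 = 11.2 m/s
Supergeostrophic (V > V_g = 8 m/s), as expected around a high.
Converting: 11.2 m/s × 3.6 = 40 km/h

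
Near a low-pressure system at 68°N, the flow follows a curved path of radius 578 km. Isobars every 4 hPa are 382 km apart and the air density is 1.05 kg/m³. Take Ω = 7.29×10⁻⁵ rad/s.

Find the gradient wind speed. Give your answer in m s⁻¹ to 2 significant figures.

6.8 m s⁻¹

Coriolis parameter at 68°N:
f = 2Ω sin φ = 2 × 7.29×10⁻⁵ × sin 68° = 1.35×10⁻⁴ s⁻¹
Pressure gradient: |∂P/∂n| = 400 Pa / 382000 m = 1.05×10⁻³ Pa/m
Geostrophic speed: V_g = |∂P/∂n|/(fρ) = 1.05×10⁻³/(1.35×10⁻⁴ × 1.05) = 7.38 m/s
Around a low, centrifugal force acts outward with Coriolis, so pressure-gradient force balances both:
(1/ρ)|∂P/∂n| = fV + V²/R  →  V² + fR·V − fR·V_g = 0
With fR = 1.35×10⁻⁴ × 578×10³ m = 78.1 m/s:
V = [−fR + √((fR)² + 4 fR V_g)]/2 = [−78.1 + √(78.1² + 4×78.1×7.38)]/2 = 6.79 m/s
Subgeostrophic (V < V_g = 7.38 m/s), as expected around a low.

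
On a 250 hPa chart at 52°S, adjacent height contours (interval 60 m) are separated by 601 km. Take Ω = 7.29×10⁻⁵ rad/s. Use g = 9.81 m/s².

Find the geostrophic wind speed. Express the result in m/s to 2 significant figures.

8.5 m/s

Coriolis parameter at 52°S:
f = 2Ω sin φ = 2 × 7.29×10⁻⁵ × sin 52° = 1.15×10⁻⁴ s⁻¹
Height gradient: |∂Z/∂n| = 60 m / 601000 m = 9.98×10⁻⁵
On a pressure surface, geostrophic balance gives V_g = (g/f)|∂Z/∂n|:
V_g = 9.81 × 9.98×10⁻⁵ / 1.15×10⁻⁴ = 8.52 m/s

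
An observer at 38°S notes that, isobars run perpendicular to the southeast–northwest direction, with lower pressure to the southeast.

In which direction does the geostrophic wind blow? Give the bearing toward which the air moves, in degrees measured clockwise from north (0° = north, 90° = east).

The pressure-gradient force points toward the southeast (bearing 135°).
Geostrophic balance: in the Southern Hemisphere the Coriolis force deflects motion to the left, so the geostrophic wind blows 90° to the left of the pressure-gradient force (low pressure on the right).
Rotating 135° by 90° counterclockwise gives 045° — the wind blows toward the northeast.

045°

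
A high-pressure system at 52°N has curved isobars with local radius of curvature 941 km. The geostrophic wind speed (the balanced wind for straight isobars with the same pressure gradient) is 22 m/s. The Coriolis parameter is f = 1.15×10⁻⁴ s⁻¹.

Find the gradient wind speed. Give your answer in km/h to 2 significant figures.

Around a high, pressure-gradient force acts outward with centrifugal, so Coriolis balances both:
fV = (1/ρ)|∂P/∂n| + V²/R  →  V² − fR·V + fR·V_g = 0
With fR = 1.15×10⁻⁴ × 941×10³ m = 108 m/s:
V = [fR − √((fR)² − 4 fR V_g)]/2 = [108 − √(108² − 4×108×22)]/2 = 30.7 m/s
Supergeostrophic (V > V_g = 22 m/s), as expected around a high.
Converting: 30.7 m/s × 3.6 = 110 km/h

110 km/h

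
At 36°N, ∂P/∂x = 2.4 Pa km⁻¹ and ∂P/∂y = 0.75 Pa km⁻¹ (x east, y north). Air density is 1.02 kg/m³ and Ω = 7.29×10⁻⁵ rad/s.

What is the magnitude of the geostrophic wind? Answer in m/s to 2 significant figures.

Coriolis parameter at 36°N:
f = 2Ω sin φ = 2 × 7.29×10⁻⁵ × sin 36° = 8.57×10⁻⁵ s⁻¹
Component geostrophic relations (x east, y north):
u_g = −(1/(fρ)) ∂P/∂y,  v_g = (1/(fρ)) ∂P/∂x
u_g = −(0.75×10⁻³)/(8.57×10⁻⁵ × 1.02) = −8.58 m/s;  v_g = (2.4×10⁻³)/(8.57×10⁻⁵ × 1.02) = 27.5 m/s
|V_g| = √(u_g² + v_g²) = 28.8 m/s

29 m/s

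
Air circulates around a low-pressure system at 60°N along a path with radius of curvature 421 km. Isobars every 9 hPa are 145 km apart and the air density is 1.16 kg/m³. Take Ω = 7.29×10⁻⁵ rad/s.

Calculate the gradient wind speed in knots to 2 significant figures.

54 knots

Coriolis parameter at 60°N:
f = 2Ω sin φ = 2 × 7.29×10⁻⁵ × sin 60° = 1.26×10⁻⁴ s⁻¹
Pressure gradient: |∂P/∂n| = 900 Pa / 145000 m = 6.21×10⁻³ Pa/m
Geostrophic speed: V_g = |∂P/∂n|/(fρ) = 6.21×10⁻³/(1.26×10⁻⁴ × 1.16) = 42.4 m/s
Around a low, centrifugal force acts outward with Coriolis, so pressure-gradient force balances both:
(1/ρ)|∂P/∂n| = fV + V²/R  →  V² + fR·V − fR·V_g = 0
With fR = 1.26×10⁻⁴ × 421×10³ m = 53.2 m/s:
V = [−fR + √((fR)² + 4 fR V_g)]/2 = [−53.2 + √(53.2² + 4×53.2×42.4)]/2 = 27.8 m/s
Subgeostrophic (V < V_g = 42.4 m/s), as expected around a low.
Converting: 27.8 m/s × 1.944 = 54 knots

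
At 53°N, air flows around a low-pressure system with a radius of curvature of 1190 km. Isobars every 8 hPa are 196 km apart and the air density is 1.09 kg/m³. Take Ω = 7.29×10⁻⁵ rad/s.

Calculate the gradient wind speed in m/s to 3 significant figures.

26.9 m/s

Coriolis parameter at 53°N:
f = 2Ω sin φ = 2 × 7.29×10⁻⁵ × sin 53° = 1.16×10⁻⁴ s⁻¹
Pressure gradient: |∂P/∂n| = 800 Pa / 196000 m = 4.08×10⁻³ Pa/m
Geostrophic speed: V_g = |∂P/∂n|/(fρ) = 4.08×10⁻³/(1.16×10⁻⁴ × 1.09) = 32.2 m/s
Around a low, centrifugal force acts outward with Coriolis, so pressure-gradient force balances both:
(1/ρ)|∂P/∂n| = fV + V²/R  →  V² + fR·V − fR·V_g = 0
With fR = 1.16×10⁻⁴ × 1190×10³ m = 139 m/s:
V = [−fR + √((fR)² + 4 fR V_g)]/2 = [−139 + √(139² + 4×139×32.2)]/2 = 26.9 m/s
Subgeostrophic (V < V_g = 32.2 m/s), as expected around a low.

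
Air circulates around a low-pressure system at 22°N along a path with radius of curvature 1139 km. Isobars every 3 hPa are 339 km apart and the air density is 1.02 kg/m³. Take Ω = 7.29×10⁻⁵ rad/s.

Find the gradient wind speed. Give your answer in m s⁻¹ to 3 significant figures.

13.1 m s⁻¹

Coriolis parameter at 22°N:
f = 2Ω sin φ = 2 × 7.29×10⁻⁵ × sin 22° = 5.46×10⁻⁵ s⁻¹
Pressure gradient: |∂P/∂n| = 300 Pa / 339000 m = 8.85×10⁻⁴ Pa/m
Geostrophic speed: V_g = |∂P/∂n|/(fρ) = 8.85×10⁻⁴/(5.46×10⁻⁵ × 1.02) = 15.9 m/s
Around a low, centrifugal force acts outward with Coriolis, so pressure-gradient force balances both:
(1/ρ)|∂P/∂n| = fV + V²/R  →  V² + fR·V − fR·V_g = 0
With fR = 5.46×10⁻⁵ × 1139×10³ m = 62.2 m/s:
V = [−fR + √((fR)² + 4 fR V_g)]/2 = [−62.2 + √(62.2² + 4×62.2×15.9)]/2 = 13.1 m/s
Subgeostrophic (V < V_g = 15.9 m/s), as expected around a low.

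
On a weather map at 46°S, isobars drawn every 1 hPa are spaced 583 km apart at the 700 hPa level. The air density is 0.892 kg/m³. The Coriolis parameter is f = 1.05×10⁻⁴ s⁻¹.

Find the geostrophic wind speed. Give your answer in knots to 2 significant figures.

Pressure gradient: |∂P/∂n| = 100 Pa / 583000 m = 1.72×10⁻⁴ Pa/m
Geostrophic balance (pressure-gradient force = Coriolis force):
V_g = (1/(fρ)) |∂P/∂n| = 1.72×10⁻⁴ / (1.05×10⁻⁴ × 0.892) = 1.83 m/s
Converting: 1.83 m/s × 1.944 = 3.6 knots

3.6 knots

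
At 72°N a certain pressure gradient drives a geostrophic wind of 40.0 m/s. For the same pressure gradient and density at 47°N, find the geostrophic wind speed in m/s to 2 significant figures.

52 m/s

With the same pressure gradient and density, V_g ∝ 1/f ∝ 1/sin φ.
V₂ = V₁ · sin φ₁ / sin φ₂ = 40.0 × sin 72° / sin 47°
V₂ = 40.0 × 0.9511/0.7314 = 52 m/s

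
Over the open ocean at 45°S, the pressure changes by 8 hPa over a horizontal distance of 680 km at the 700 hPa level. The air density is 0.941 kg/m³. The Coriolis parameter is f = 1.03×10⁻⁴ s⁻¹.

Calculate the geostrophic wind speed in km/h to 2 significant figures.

44 km/h

Pressure gradient: |∂P/∂n| = 800 Pa / 680000 m = 1.18×10⁻³ Pa/m
Geostrophic balance (pressure-gradient force = Coriolis force):
V_g = (1/(fρ)) |∂P/∂n| = 1.18×10⁻³ / (1.03×10⁻⁴ × 0.941) = 12.1 m/s
Converting: 12.1 m/s × 3.6 = 44 km/h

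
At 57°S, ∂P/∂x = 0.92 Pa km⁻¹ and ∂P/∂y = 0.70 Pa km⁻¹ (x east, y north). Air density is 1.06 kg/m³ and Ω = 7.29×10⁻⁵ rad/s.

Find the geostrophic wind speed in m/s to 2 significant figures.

8.9 m/s

Coriolis parameter at 57°S:
f = 2Ω sin φ = 2 × 7.29×10⁻⁵ × sin 57° = 1.22×10⁻⁴ s⁻¹
In the Southern Hemisphere f is negative: f = −1.22×10⁻⁴ s⁻¹.
Component geostrophic relations (x east, y north):
u_g = −(1/(fρ)) ∂P/∂y,  v_g = (1/(fρ)) ∂P/∂x
u_g = −(0.70×10⁻³)/(−1.22×10⁻⁴ × 1.06) = 5.40 m/s;  v_g = (0.92×10⁻³)/(−1.22×10⁻⁴ × 1.06) = −7.10 m/s
|V_g| = √(u_g² + v_g²) = 8.92 m/s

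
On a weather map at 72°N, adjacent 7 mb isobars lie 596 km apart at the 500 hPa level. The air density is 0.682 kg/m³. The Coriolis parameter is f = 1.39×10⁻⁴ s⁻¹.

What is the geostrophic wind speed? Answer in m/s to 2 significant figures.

12 m/s

Pressure gradient: |∂P/∂n| = 700 Pa / 596000 m = 1.17×10⁻³ Pa/m
Geostrophic balance (pressure-gradient force = Coriolis force):
V_g = (1/(fρ)) |∂P/∂n| = 1.17×10⁻³ / (1.39×10⁻⁴ × 0.682) = 12.4 m/s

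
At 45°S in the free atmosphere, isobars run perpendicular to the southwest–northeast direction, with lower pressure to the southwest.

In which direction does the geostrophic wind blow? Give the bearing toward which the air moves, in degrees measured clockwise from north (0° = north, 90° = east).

The pressure-gradient force points toward the southwest (bearing 225°).
Geostrophic balance: in the Southern Hemisphere the Coriolis force deflects motion to the left, so the geostrophic wind blows 90° to the left of the pressure-gradient force (low pressure on the right).
Rotating 225° by 90° counterclockwise gives 135° — the wind blows toward the southeast.

135°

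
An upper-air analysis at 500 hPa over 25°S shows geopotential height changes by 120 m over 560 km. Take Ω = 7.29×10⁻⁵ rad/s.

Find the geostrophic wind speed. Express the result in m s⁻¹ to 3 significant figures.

34.1 m s⁻¹

Coriolis parameter at 25°S:
f = 2Ω sin φ = 2 × 7.29×10⁻⁵ × sin 25° = 6.16×10⁻⁵ s⁻¹
Height gradient: |∂Z/∂n| = 120 m / 560000 m = 2.14×10⁻⁴
On a pressure surface, geostrophic balance gives V_g = (g/f)|∂Z/∂n|:
V_g = 9.81 × 2.14×10⁻⁴ / 6.16×10⁻⁵ = 34.1 m/s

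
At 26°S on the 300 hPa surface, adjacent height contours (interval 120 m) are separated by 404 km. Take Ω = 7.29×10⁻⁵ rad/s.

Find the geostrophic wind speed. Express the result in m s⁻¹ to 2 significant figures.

Coriolis parameter at 26°S:
f = 2Ω sin φ = 2 × 7.29×10⁻⁵ × sin 26° = 6.39×10⁻⁵ s⁻¹
Height gradient: |∂Z/∂n| = 120 m / 404000 m = 2.97×10⁻⁴
On a pressure surface, geostrophic balance gives V_g = (g/f)|∂Z/∂n|:
V_g = 9.81 × 2.97×10⁻⁴ / 6.39×10⁻⁵ = 45.6 m/s

46 m s⁻¹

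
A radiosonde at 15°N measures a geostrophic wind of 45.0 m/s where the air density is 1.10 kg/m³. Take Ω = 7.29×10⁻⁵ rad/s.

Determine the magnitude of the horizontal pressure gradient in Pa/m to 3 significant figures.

1.87×10⁻³ Pa/m

Coriolis parameter at 15°N:
f = 2Ω sin φ = 2 × 7.29×10⁻⁵ × sin 15° = 3.77×10⁻⁵ s⁻¹
Geostrophic balance rearranged: |∂P/∂n| = f ρ V_g
|∂P/∂n| = 3.77×10⁻⁵ × 1.10 × 45.0 = 1.87×10⁻³ Pa/m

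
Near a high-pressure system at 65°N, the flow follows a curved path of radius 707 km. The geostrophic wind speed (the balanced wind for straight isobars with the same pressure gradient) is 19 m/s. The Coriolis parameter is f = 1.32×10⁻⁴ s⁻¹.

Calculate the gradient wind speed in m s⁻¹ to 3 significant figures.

Around a high, pressure-gradient force acts outward with centrifugal, so Coriolis balances both:
fV = (1/ρ)|∂P/∂n| + V²/R  →  V² − fR·V + fR·V_g = 0
With fR = 1.32×10⁻⁴ × 707×10³ m = 93.3 m/s:
V = [fR − √((fR)² − 4 fR V_g)]/2 = [93.3 − √(93.3² − 4×93.3×19)]/2 = 26.6 m/s
Supergeostrophic (V > V_g = 19 m/s), as expected around a high.

26.6 m s⁻¹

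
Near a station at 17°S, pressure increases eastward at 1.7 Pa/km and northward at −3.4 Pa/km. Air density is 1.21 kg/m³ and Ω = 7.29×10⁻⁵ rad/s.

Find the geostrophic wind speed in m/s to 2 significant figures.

Coriolis parameter at 17°S:
f = 2Ω sin φ = 2 × 7.29×10⁻⁵ × sin 17° = 4.26×10⁻⁵ s⁻¹
In the Southern Hemisphere f is negative: f = −4.26×10⁻⁵ s⁻¹.
Component geostrophic relations (x east, y north):
u_g = −(1/(fρ)) ∂P/∂y,  v_g = (1/(fρ)) ∂P/∂x
u_g = −(−3.4×10⁻³)/(−4.26×10⁻⁵ × 1.21) = −65.9 m/s;  v_g = (1.7×10⁻³)/(−4.26×10⁻⁵ × 1.21) = −33.0 m/s
|V_g| = √(u_g² + v_g²) = 73.7 m/s

74 m/s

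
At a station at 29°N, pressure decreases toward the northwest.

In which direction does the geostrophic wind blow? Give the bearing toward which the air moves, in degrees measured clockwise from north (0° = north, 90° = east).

045°

The pressure-gradient force points toward the northwest (bearing 315°).
Geostrophic balance: in the Northern Hemisphere the Coriolis force deflects motion to the right, so the geostrophic wind blows 90° to the right of the pressure-gradient force (low pressure on the left).
Rotating 315° by 90° clockwise gives 045° — the wind blows toward the northeast.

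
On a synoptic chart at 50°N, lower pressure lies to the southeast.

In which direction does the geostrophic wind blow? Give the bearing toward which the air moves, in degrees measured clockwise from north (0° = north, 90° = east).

The pressure-gradient force points toward the southeast (bearing 135°).
Geostrophic balance: in the Northern Hemisphere the Coriolis force deflects motion to the right, so the geostrophic wind blows 90° to the right of the pressure-gradient force (low pressure on the left).
Rotating 135° by 90° clockwise gives 225° — the wind blows toward the southwest.

225°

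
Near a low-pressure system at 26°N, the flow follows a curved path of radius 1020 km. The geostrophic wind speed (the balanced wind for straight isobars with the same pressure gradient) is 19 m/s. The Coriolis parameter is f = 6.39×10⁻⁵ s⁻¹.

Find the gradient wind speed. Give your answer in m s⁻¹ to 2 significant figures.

Around a low, centrifugal force acts outward with Coriolis, so pressure-gradient force balances both:
(1/ρ)|∂P/∂n| = fV + V²/R  →  V² + fR·V − fR·V_g = 0
With fR = 6.39×10⁻⁵ × 1020×10³ m = 65.2 m/s:
V = [−fR + √((fR)² + 4 fR V_g)]/2 = [−65.2 + √(65.2² + 4×65.2×19)]/2 = 15.4 m/s
Subgeostrophic (V < V_g = 19 m/s), as expected around a low.

15 m s⁻¹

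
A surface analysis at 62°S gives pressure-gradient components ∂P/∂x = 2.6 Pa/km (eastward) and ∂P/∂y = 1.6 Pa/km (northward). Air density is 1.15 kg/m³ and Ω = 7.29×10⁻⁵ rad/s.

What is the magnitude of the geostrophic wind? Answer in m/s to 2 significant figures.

21 m/s

Coriolis parameter at 62°S:
f = 2Ω sin φ = 2 × 7.29×10⁻⁵ × sin 62° = 1.29×10⁻⁴ s⁻¹
In the Southern Hemisphere f is negative: f = −1.29×10⁻⁴ s⁻¹.
Component geostrophic relations (x east, y north):
u_g = −(1/(fρ)) ∂P/∂y,  v_g = (1/(fρ)) ∂P/∂x
u_g = −(1.6×10⁻³)/(−1.29×10⁻⁴ × 1.15) = 10.8 m/s;  v_g = (2.6×10⁻³)/(−1.29×10⁻⁴ × 1.15) = −17.6 m/s
|V_g| = √(u_g² + v_g²) = 20.6 m/s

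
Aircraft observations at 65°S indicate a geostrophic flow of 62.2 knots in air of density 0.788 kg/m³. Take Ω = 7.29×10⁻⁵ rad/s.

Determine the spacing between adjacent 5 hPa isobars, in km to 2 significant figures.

150 km

Coriolis parameter at 65°S:
f = 2Ω sin φ = 2 × 7.29×10⁻⁵ × sin 65° = 1.32×10⁻⁴ s⁻¹
Wind speed in SI: 62.2 knots = 32.0 m/s
Geostrophic balance rearranged: |∂P/∂n| = f ρ V_g
|∂P/∂n| = 1.32×10⁻⁴ × 0.788 × 32.0 = 3.33×10⁻³ Pa/m
Isobar spacing: Δn = ΔP/|∂P/∂n| = 500 Pa / 3.33×10⁻³ Pa/m = 150066 m ≈ 150 km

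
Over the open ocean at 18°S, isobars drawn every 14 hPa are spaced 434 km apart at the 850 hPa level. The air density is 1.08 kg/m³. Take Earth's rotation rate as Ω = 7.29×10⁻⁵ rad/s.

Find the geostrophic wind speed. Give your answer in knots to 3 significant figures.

Coriolis parameter at 18°S:
f = 2Ω sin φ = 2 × 7.29×10⁻⁵ × sin 18° = 4.51×10⁻⁵ s⁻¹
Pressure gradient: |∂P/∂n| = 1400 Pa / 434000 m = 3.23×10⁻³ Pa/m
Geostrophic balance (pressure-gradient force = Coriolis force):
V_g = (1/(fρ)) |∂P/∂n| = 3.23×10⁻³ / (4.51×10⁻⁵ × 1.08) = 66.3 m/s
Converting: 66.3 m/s × 1.944 = 129 knots

129 knots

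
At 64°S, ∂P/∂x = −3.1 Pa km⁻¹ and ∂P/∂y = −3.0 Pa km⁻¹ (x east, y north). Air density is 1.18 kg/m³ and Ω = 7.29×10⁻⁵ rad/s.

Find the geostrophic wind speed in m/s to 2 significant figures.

Coriolis parameter at 64°S:
f = 2Ω sin φ = 2 × 7.29×10⁻⁵ × sin 64° = 1.31×10⁻⁴ s⁻¹
In the Southern Hemisphere f is negative: f = −1.31×10⁻⁴ s⁻¹.
Component geostrophic relations (x east, y north):
u_g = −(1/(fρ)) ∂P/∂y,  v_g = (1/(fρ)) ∂P/∂x
u_g = −(−3.0×10⁻³)/(−1.31×10⁻⁴ × 1.18) = −19.4 m/s;  v_g = (−3.1×10⁻³)/(−1.31×10⁻⁴ × 1.18) = 20.0 m/s
|V_g| = √(u_g² + v_g²) = 27.9 m/s

28 m/s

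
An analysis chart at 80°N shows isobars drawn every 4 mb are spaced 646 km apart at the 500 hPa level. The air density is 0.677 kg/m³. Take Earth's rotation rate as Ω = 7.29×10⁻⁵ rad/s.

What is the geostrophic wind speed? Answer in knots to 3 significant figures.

12.4 knots

Coriolis parameter at 80°N:
f = 2Ω sin φ = 2 × 7.29×10⁻⁵ × sin 80° = 1.44×10⁻⁴ s⁻¹
Pressure gradient: |∂P/∂n| = 400 Pa / 646000 m = 6.19×10⁻⁴ Pa/m
Geostrophic balance (pressure-gradient force = Coriolis force):
V_g = (1/(fρ)) |∂P/∂n| = 6.19×10⁻⁴ / (1.44×10⁻⁴ × 0.677) = 6.37 m/s
Converting: 6.37 m/s × 1.944 = 12.4 knots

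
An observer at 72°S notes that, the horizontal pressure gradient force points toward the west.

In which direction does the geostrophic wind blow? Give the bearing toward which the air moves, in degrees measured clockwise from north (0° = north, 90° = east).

The pressure-gradient force points toward the west (bearing 270°).
Geostrophic balance: in the Southern Hemisphere the Coriolis force deflects motion to the left, so the geostrophic wind blows 90° to the left of the pressure-gradient force (low pressure on the right).
Rotating 270° by 90° counterclockwise gives 180° — the wind blows toward the south.

180°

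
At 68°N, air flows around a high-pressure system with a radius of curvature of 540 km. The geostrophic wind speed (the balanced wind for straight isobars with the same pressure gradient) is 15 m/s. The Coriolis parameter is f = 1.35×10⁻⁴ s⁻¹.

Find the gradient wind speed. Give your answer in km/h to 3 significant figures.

76.0 km/h

Around a high, pressure-gradient force acts outward with centrifugal, so Coriolis balances both:
fV = (1/ρ)|∂P/∂n| + V²/R  →  V² − fR·V + fR·V_g = 0
With fR = 1.35×10⁻⁴ × 540×10³ m = 72.9 m/s:
V = [fR − √((fR)² − 4 fR V_g)]/2 = [72.9 − √(72.9² − 4×72.9×15)]/2 = 21.1 m/s
Supergeostrophic (V > V_g = 15 m/s), as expected around a high.
Converting: 21.1 m/s × 3.6 = 76.0 km/h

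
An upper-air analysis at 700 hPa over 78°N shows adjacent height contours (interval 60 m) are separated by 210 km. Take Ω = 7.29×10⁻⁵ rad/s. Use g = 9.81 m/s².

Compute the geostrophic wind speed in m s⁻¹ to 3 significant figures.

19.7 m s⁻¹

Coriolis parameter at 78°N:
f = 2Ω sin φ = 2 × 7.29×10⁻⁵ × sin 78° = 1.43×10⁻⁴ s⁻¹
Height gradient: |∂Z/∂n| = 60 m / 210000 m = 2.86×10⁻⁴
On a pressure surface, geostrophic balance gives V_g = (g/f)|∂Z/∂n|:
V_g = 9.81 × 2.86×10⁻⁴ / 1.43×10⁻⁴ = 19.7 m/s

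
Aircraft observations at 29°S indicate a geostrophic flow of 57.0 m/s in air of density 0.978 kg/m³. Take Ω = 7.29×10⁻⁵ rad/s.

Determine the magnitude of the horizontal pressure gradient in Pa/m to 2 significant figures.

3.9×10⁻³ Pa/m

Coriolis parameter at 29°S:
f = 2Ω sin φ = 2 × 7.29×10⁻⁵ × sin 29° = 7.07×10⁻⁵ s⁻¹
Geostrophic balance rearranged: |∂P/∂n| = f ρ V_g
|∂P/∂n| = 7.07×10⁻⁵ × 0.978 × 57.0 = 3.94×10⁻³ Pa/m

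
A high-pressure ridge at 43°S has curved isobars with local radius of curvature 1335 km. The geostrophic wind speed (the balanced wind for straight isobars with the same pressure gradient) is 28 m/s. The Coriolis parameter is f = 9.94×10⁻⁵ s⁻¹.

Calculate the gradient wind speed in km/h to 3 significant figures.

145 km/h

Around a high, pressure-gradient force acts outward with centrifugal, so Coriolis balances both:
fV = (1/ρ)|∂P/∂n| + V²/R  →  V² − fR·V + fR·V_g = 0
With fR = 9.94×10⁻⁵ × 1335×10³ m = 133 m/s:
V = [fR − √((fR)² − 4 fR V_g)]/2 = [133 − √(133² − 4×133×28)]/2 = 40.1 m/s
Supergeostrophic (V > V_g = 28 m/s), as expected around a high.
Converting: 40.1 m/s × 3.6 = 145 km/h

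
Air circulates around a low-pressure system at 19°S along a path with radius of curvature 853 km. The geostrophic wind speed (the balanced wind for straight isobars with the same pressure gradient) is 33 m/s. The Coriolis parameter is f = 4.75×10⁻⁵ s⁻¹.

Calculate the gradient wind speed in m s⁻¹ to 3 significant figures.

21.5 m s⁻¹

Around a low, centrifugal force acts outward with Coriolis, so pressure-gradient force balances both:
(1/ρ)|∂P/∂n| = fV + V²/R  →  V² + fR·V − fR·V_g = 0
With fR = 4.75×10⁻⁵ × 853×10³ m = 40.5 m/s:
V = [−fR + √((fR)² + 4 fR V_g)]/2 = [−40.5 + √(40.5² + 4×40.5×33)]/2 = 21.5 m/s
Subgeostrophic (V < V_g = 33 m/s), as expected around a low.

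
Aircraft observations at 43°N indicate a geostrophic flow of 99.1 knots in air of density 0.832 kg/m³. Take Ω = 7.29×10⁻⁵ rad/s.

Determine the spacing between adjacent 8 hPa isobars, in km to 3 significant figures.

190 km

Coriolis parameter at 43°N:
f = 2Ω sin φ = 2 × 7.29×10⁻⁵ × sin 43° = 9.94×10⁻⁵ s⁻¹
Wind speed in SI: 99.1 knots = 51.0 m/s
Geostrophic balance rearranged: |∂P/∂n| = f ρ V_g
|∂P/∂n| = 9.94×10⁻⁵ × 0.832 × 51.0 = 4.22×10⁻³ Pa/m
Isobar spacing: Δn = ΔP/|∂P/∂n| = 800 Pa / 4.22×10⁻³ Pa/m = 189677 m ≈ 190 km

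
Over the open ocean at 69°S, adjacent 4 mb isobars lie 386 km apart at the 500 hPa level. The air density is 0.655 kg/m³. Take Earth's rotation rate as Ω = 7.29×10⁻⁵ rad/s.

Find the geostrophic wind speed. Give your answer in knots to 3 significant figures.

Coriolis parameter at 69°S:
f = 2Ω sin φ = 2 × 7.29×10⁻⁵ × sin 69° = 1.36×10⁻⁴ s⁻¹
Pressure gradient: |∂P/∂n| = 400 Pa / 386000 m = 1.04×10⁻³ Pa/m
Geostrophic balance (pressure-gradient force = Coriolis force):
V_g = (1/(fρ)) |∂P/∂n| = 1.04×10⁻³ / (1.36×10⁻⁴ × 0.655) = 11.6 m/s
Converting: 11.6 m/s × 1.944 = 22.6 knots

22.6 knots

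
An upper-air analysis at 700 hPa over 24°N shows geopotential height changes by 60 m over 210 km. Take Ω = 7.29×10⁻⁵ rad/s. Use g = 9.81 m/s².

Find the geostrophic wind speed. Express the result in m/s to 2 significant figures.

Coriolis parameter at 24°N:
f = 2Ω sin φ = 2 × 7.29×10⁻⁵ × sin 24° = 5.93×10⁻⁵ s⁻¹
Height gradient: |∂Z/∂n| = 60 m / 210000 m = 2.86×10⁻⁴
On a pressure surface, geostrophic balance gives V_g = (g/f)|∂Z/∂n|:
V_g = 9.81 × 2.86×10⁻⁴ / 5.93×10⁻⁵ = 47.3 m/s

47 m/s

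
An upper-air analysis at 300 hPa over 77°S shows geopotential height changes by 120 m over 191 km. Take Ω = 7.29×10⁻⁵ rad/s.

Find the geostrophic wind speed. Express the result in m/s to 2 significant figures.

43 m/s

Coriolis parameter at 77°S:
f = 2Ω sin φ = 2 × 7.29×10⁻⁵ × sin 77° = 1.42×10⁻⁴ s⁻¹
Height gradient: |∂Z/∂n| = 120 m / 191000 m = 6.28×10⁻⁴
On a pressure surface, geostrophic balance gives V_g = (g/f)|∂Z/∂n|:
V_g = 9.81 × 6.28×10⁻⁴ / 1.42×10⁻⁴ = 43.4 m/s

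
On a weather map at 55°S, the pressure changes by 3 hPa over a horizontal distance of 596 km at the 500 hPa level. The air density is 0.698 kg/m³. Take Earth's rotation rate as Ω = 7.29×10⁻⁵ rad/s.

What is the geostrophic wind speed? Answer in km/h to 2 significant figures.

Coriolis parameter at 55°S:
f = 2Ω sin φ = 2 × 7.29×10⁻⁵ × sin 55° = 1.19×10⁻⁴ s⁻¹
Pressure gradient: |∂P/∂n| = 300 Pa / 596000 m = 5.03×10⁻⁴ Pa/m
Geostrophic balance (pressure-gradient force = Coriolis force):
V_g = (1/(fρ)) |∂P/∂n| = 5.03×10⁻⁴ / (1.19×10⁻⁴ × 0.698) = 6.04 m/s
Converting: 6.04 m/s × 3.6 = 22 km/h

22 km/h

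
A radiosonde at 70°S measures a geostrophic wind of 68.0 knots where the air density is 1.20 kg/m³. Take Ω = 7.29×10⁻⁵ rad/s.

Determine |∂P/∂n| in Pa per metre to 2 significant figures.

Coriolis parameter at 70°S:
f = 2Ω sin φ = 2 × 7.29×10⁻⁵ × sin 70° = 1.37×10⁻⁴ s⁻¹
Wind speed in SI: 68.0 knots = 35.0 m/s
Geostrophic balance rearranged: |∂P/∂n| = f ρ V_g
|∂P/∂n| = 1.37×10⁻⁴ × 1.20 × 35.0 = 5.75×10⁻³ Pa/m

5.8×10⁻³ Pa/m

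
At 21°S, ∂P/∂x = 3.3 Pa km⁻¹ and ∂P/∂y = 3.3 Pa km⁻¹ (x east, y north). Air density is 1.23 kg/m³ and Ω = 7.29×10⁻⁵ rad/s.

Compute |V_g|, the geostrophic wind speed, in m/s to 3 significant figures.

Coriolis parameter at 21°S:
f = 2Ω sin φ = 2 × 7.29×10⁻⁵ × sin 21° = 5.23×10⁻⁵ s⁻¹
In the Southern Hemisphere f is negative: f = −5.23×10⁻⁵ s⁻¹.
Component geostrophic relations (x east, y north):
u_g = −(1/(fρ)) ∂P/∂y,  v_g = (1/(fρ)) ∂P/∂x
u_g = −(3.3×10⁻³)/(−5.23×10⁻⁵ × 1.23) = 51.3 m/s;  v_g = (3.3×10⁻³)/(−5.23×10⁻⁵ × 1.23) = −51.3 m/s
|V_g| = √(u_g² + v_g²) = 72.6 m/s

72.6 m/s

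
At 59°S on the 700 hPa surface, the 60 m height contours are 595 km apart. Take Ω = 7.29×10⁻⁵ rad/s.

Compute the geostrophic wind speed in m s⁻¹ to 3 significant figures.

Coriolis parameter at 59°S:
f = 2Ω sin φ = 2 × 7.29×10⁻⁵ × sin 59° = 1.25×10⁻⁴ s⁻¹
Height gradient: |∂Z/∂n| = 60 m / 595000 m = 1.01×10⁻⁴
On a pressure surface, geostrophic balance gives V_g = (g/f)|∂Z/∂n|:
V_g = 9.81 × 1.01×10⁻⁴ / 1.25×10⁻⁴ = 7.92 m/s

7.92 m s⁻¹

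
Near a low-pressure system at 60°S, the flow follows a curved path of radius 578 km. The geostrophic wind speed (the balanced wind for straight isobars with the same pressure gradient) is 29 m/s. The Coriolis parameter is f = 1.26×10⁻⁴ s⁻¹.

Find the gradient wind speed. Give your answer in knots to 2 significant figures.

43 knots

Around a low, centrifugal force acts outward with Coriolis, so pressure-gradient force balances both:
(1/ρ)|∂P/∂n| = fV + V²/R  →  V² + fR·V − fR·V_g = 0
With fR = 1.26×10⁻⁴ × 578×10³ m = 72.8 m/s:
V = [−fR + √((fR)² + 4 fR V_g)]/2 = [−72.8 + √(72.8² + 4×72.8×29)]/2 = 22.2 m/s
Subgeostrophic (V < V_g = 29 m/s), as expected around a low.
Converting: 22.2 m/s × 1.944 = 43 knots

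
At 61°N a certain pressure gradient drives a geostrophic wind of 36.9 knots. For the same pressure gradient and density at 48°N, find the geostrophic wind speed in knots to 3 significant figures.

With the same pressure gradient and density, V_g ∝ 1/f ∝ 1/sin φ.
V₂ = V₁ · sin φ₁ / sin φ₂ = 36.9 × sin 61° / sin 48°
V₂ = 36.9 × 0.8746/0.7431 = 43.4 knots

43.4 knots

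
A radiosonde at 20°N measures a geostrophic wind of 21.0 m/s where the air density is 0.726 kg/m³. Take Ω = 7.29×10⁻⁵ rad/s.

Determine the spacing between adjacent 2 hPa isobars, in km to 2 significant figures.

Coriolis parameter at 20°N:
f = 2Ω sin φ = 2 × 7.29×10⁻⁵ × sin 20° = 4.99×10⁻⁵ s⁻¹
Geostrophic balance rearranged: |∂P/∂n| = f ρ V_g
|∂P/∂n| = 4.99×10⁻⁵ × 0.726 × 21.0 = 7.60×10⁻⁴ Pa/m
Isobar spacing: Δn = ΔP/|∂P/∂n| = 200 Pa / 7.60×10⁻⁴ Pa/m = 263066 m ≈ 260 km

260 km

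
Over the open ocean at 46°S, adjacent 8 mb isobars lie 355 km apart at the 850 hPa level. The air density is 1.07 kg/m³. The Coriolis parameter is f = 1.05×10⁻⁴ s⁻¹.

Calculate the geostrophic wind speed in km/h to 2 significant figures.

72 km/h

Pressure gradient: |∂P/∂n| = 800 Pa / 355000 m = 2.25×10⁻³ Pa/m
Geostrophic balance (pressure-gradient force = Coriolis force):
V_g = (1/(fρ)) |∂P/∂n| = 2.25×10⁻³ / (1.05×10⁻⁴ × 1.07) = 20.1 m/s
Converting: 20.1 m/s × 3.6 = 72 km/h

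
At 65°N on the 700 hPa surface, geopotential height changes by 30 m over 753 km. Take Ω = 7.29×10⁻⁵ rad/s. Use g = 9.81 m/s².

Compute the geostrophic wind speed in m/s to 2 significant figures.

3.0 m/s

Coriolis parameter at 65°N:
f = 2Ω sin φ = 2 × 7.29×10⁻⁵ × sin 65° = 1.32×10⁻⁴ s⁻¹
Height gradient: |∂Z/∂n| = 30 m / 753000 m = 3.98×10⁻⁵
On a pressure surface, geostrophic balance gives V_g = (g/f)|∂Z/∂n|:
V_g = 9.81 × 3.98×10⁻⁵ / 1.32×10⁻⁴ = 2.96 m/s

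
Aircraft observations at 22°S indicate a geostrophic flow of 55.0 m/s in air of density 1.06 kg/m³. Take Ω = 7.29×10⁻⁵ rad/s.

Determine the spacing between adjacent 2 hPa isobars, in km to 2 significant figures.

63 km

Coriolis parameter at 22°S:
f = 2Ω sin φ = 2 × 7.29×10⁻⁵ × sin 22° = 5.46×10⁻⁵ s⁻¹
Geostrophic balance rearranged: |∂P/∂n| = f ρ V_g
|∂P/∂n| = 5.46×10⁻⁵ × 1.06 × 55.0 = 3.18×10⁻³ Pa/m
Isobar spacing: Δn = ΔP/|∂P/∂n| = 200 Pa / 3.18×10⁻³ Pa/m = 62810 m ≈ 63 km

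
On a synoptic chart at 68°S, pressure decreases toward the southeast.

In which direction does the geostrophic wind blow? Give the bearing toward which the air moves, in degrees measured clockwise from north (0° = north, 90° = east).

045°

The pressure-gradient force points toward the southeast (bearing 135°).
Geostrophic balance: in the Southern Hemisphere the Coriolis force deflects motion to the left, so the geostrophic wind blows 90° to the left of the pressure-gradient force (low pressure on the right).
Rotating 135° by 90° counterclockwise gives 045° — the wind blows toward the northeast.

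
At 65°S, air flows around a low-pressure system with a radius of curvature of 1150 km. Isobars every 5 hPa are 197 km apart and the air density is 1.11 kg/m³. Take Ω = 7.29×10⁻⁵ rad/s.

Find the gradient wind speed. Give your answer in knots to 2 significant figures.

30 knots

Coriolis parameter at 65°S:
f = 2Ω sin φ = 2 × 7.29×10⁻⁵ × sin 65° = 1.32×10⁻⁴ s⁻¹
Pressure gradient: |∂P/∂n| = 500 Pa / 197000 m = 2.54×10⁻³ Pa/m
Geostrophic speed: V_g = |∂P/∂n|/(fρ) = 2.54×10⁻³/(1.32×10⁻⁴ × 1.11) = 17.3 m/s
Around a low, centrifugal force acts outward with Coriolis, so pressure-gradient force balances both:
(1/ρ)|∂P/∂n| = fV + V²/R  →  V² + fR·V − fR·V_g = 0
With fR = 1.32×10⁻⁴ × 1150×10³ m = 152 m/s:
V = [−fR + √((fR)² + 4 fR V_g)]/2 = [−152 + √(152² + 4×152×17.3)]/2 = 15.7 m/s
Subgeostrophic (V < V_g = 17.3 m/s), as expected around a low.
Converting: 15.7 m/s × 1.944 = 30 knots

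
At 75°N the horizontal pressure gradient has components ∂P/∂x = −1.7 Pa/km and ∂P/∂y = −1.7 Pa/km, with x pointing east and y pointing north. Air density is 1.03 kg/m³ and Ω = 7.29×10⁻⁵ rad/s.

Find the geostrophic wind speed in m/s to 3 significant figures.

16.6 m/s

Coriolis parameter at 75°N:
f = 2Ω sin φ = 2 × 7.29×10⁻⁵ × sin 75° = 1.41×10⁻⁴ s⁻¹
Component geostrophic relations (x east, y north):
u_g = −(1/(fρ)) ∂P/∂y,  v_g = (1/(fρ)) ∂P/∂x
u_g = −(−1.7×10⁻³)/(1.41×10⁻⁴ × 1.03) = 11.7 m/s;  v_g = (−1.7×10⁻³)/(1.41×10⁻⁴ × 1.03) = −11.7 m/s
|V_g| = √(u_g² + v_g²) = 16.6 m/s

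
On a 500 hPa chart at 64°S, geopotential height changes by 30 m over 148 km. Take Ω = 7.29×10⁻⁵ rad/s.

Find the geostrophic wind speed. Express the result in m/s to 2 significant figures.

15 m/s

Coriolis parameter at 64°S:
f = 2Ω sin φ = 2 × 7.29×10⁻⁵ × sin 64° = 1.31×10⁻⁴ s⁻¹
Height gradient: |∂Z/∂n| = 30 m / 148000 m = 2.03×10⁻⁴
On a pressure surface, geostrophic balance gives V_g = (g/f)|∂Z/∂n|:
V_g = 9.81 × 2.03×10⁻⁴ / 1.31×10⁻⁴ = 15.2 m/s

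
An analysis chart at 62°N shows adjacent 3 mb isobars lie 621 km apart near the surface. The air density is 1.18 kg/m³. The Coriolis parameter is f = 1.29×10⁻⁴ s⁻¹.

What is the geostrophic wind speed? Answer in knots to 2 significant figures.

6.2 knots

Pressure gradient: |∂P/∂n| = 300 Pa / 621000 m = 4.83×10⁻⁴ Pa/m
Geostrophic balance (pressure-gradient force = Coriolis force):
V_g = (1/(fρ)) |∂P/∂n| = 4.83×10⁻⁴ / (1.29×10⁻⁴ × 1.18) = 3.17 m/s
Converting: 3.17 m/s × 1.944 = 6.2 knots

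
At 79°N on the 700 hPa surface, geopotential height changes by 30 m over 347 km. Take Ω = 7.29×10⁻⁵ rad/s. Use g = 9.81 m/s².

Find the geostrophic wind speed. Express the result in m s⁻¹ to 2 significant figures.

Coriolis parameter at 79°N:
f = 2Ω sin φ = 2 × 7.29×10⁻⁵ × sin 79° = 1.43×10⁻⁴ s⁻¹
Height gradient: |∂Z/∂n| = 30 m / 347000 m = 8.65×10⁻⁵
On a pressure surface, geostrophic balance gives V_g = (g/f)|∂Z/∂n|:
V_g = 9.81 × 8.65×10⁻⁵ / 1.43×10⁻⁴ = 5.93 m/s

5.9 m s⁻¹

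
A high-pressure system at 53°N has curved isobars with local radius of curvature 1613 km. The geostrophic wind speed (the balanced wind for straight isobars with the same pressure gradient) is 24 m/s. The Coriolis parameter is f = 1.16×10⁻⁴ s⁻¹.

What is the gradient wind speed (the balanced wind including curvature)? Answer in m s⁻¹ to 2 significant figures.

28 m s⁻¹

Around a high, pressure-gradient force acts outward with centrifugal, so Coriolis balances both:
fV = (1/ρ)|∂P/∂n| + V²/R  →  V² − fR·V + fR·V_g = 0
With fR = 1.16×10⁻⁴ × 1613×10³ m = 187 m/s:
V = [fR − √((fR)² − 4 fR V_g)]/2 = [187 − √(187² − 4×187×24)]/2 = 28.3 m/s
Supergeostrophic (V > V_g = 24 m/s), as expected around a high.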